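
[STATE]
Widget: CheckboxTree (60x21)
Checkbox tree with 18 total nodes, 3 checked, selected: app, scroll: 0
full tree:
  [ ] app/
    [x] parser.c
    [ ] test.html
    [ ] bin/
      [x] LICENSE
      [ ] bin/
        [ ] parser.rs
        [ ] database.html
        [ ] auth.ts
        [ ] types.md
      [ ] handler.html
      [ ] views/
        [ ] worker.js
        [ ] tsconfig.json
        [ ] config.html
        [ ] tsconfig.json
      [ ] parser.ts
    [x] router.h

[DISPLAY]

>[-] app/                                                   
   [x] parser.c                                             
   [ ] test.html                                            
   [-] bin/                                                 
     [x] LICENSE                                            
     [ ] bin/                                               
       [ ] parser.rs                                        
       [ ] database.html                                    
       [ ] auth.ts                                          
       [ ] types.md                                         
     [ ] handler.html                                       
     [ ] views/                                             
       [ ] worker.js                                        
       [ ] tsconfig.json                                    
       [ ] config.html                                      
       [ ] tsconfig.json                                    
     [ ] parser.ts                                          
   [x] router.h                                             
                                                            
                                                            
                                                            


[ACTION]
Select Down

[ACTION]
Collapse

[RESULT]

 [-] app/                                                   
>  [x] parser.c                                             
   [ ] test.html                                            
   [-] bin/                                                 
     [x] LICENSE                                            
     [ ] bin/                                               
       [ ] parser.rs                                        
       [ ] database.html                                    
       [ ] auth.ts                                          
       [ ] types.md                                         
     [ ] handler.html                                       
     [ ] views/                                             
       [ ] worker.js                                        
       [ ] tsconfig.json                                    
       [ ] config.html                                      
       [ ] tsconfig.json                                    
     [ ] parser.ts                                          
   [x] router.h                                             
                                                            
                                                            
                                                            


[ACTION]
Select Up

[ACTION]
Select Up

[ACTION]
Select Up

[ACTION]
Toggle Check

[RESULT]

>[x] app/                                                   
   [x] parser.c                                             
   [x] test.html                                            
   [x] bin/                                                 
     [x] LICENSE                                            
     [x] bin/                                               
       [x] parser.rs                                        
       [x] database.html                                    
       [x] auth.ts                                          
       [x] types.md                                         
     [x] handler.html                                       
     [x] views/                                             
       [x] worker.js                                        
       [x] tsconfig.json                                    
       [x] config.html                                      
       [x] tsconfig.json                                    
     [x] parser.ts                                          
   [x] router.h                                             
                                                            
                                                            
                                                            


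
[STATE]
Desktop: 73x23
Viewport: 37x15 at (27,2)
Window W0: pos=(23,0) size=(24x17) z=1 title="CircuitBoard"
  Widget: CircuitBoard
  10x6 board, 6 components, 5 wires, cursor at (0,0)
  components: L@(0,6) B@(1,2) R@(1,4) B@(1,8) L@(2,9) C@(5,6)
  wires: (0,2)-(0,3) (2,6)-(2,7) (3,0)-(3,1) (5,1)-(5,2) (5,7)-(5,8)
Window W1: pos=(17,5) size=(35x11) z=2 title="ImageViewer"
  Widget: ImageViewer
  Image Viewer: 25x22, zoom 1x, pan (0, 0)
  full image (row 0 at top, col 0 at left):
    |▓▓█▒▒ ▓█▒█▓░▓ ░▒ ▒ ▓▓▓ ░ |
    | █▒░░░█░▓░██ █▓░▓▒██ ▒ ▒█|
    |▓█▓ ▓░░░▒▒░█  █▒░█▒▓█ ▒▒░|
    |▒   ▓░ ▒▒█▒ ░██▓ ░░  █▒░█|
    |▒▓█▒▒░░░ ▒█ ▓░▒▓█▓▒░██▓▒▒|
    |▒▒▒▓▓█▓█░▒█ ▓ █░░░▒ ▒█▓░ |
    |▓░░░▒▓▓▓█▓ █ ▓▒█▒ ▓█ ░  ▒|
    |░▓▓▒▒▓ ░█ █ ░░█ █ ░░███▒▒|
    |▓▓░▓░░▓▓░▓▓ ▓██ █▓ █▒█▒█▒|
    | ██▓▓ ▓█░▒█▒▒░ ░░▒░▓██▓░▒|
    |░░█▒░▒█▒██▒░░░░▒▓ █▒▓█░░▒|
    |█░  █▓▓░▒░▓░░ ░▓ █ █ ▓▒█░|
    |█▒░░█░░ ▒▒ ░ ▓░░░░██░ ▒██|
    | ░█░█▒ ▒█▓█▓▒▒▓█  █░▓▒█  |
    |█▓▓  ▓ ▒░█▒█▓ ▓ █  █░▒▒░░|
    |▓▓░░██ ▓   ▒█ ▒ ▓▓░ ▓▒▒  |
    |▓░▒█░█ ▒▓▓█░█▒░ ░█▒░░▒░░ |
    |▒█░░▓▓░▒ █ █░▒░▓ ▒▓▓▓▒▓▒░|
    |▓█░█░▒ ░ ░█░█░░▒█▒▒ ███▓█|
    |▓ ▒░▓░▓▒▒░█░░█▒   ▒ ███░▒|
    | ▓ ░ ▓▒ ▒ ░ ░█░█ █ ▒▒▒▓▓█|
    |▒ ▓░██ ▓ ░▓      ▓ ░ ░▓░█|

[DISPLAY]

───────────────────┨                 
0 1 2 3 4 5 6 7 8 9┃                 
[.]      · ─ ·     ┃                 
━━━━━━━━━━━━━━━━━━━━━━━━┓            
wer                     ┃            
────────────────────────┨            
█▓░▓ ░▒ ▒ ▓▓▓ ░         ┃            
░██ █▓░▓▒██ ▒ ▒█        ┃            
▒░█  █▒░█▒▓█ ▒▒░        ┃            
█▒ ░██▓ ░░  █▒░█        ┃            
▒█ ▓░▒▓█▓▒░██▓▒▒        ┃            
▒█ ▓ █░░░▒ ▒█▓░         ┃            
▓ █ ▓▒█▒ ▓█ ░  ▒        ┃            
━━━━━━━━━━━━━━━━━━━━━━━━┛            
━━━━━━━━━━━━━━━━━━━┛                 


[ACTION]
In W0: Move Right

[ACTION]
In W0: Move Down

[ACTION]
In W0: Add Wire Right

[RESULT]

───────────────────┨                 
0 1 2 3 4 5 6 7 8 9┃                 
         · ─ ·     ┃                 
━━━━━━━━━━━━━━━━━━━━━━━━┓            
wer                     ┃            
────────────────────────┨            
█▓░▓ ░▒ ▒ ▓▓▓ ░         ┃            
░██ █▓░▓▒██ ▒ ▒█        ┃            
▒░█  █▒░█▒▓█ ▒▒░        ┃            
█▒ ░██▓ ░░  █▒░█        ┃            
▒█ ▓░▒▓█▓▒░██▓▒▒        ┃            
▒█ ▓ █░░░▒ ▒█▓░         ┃            
▓ █ ▓▒█▒ ▓█ ░  ▒        ┃            
━━━━━━━━━━━━━━━━━━━━━━━━┛            
━━━━━━━━━━━━━━━━━━━┛                 


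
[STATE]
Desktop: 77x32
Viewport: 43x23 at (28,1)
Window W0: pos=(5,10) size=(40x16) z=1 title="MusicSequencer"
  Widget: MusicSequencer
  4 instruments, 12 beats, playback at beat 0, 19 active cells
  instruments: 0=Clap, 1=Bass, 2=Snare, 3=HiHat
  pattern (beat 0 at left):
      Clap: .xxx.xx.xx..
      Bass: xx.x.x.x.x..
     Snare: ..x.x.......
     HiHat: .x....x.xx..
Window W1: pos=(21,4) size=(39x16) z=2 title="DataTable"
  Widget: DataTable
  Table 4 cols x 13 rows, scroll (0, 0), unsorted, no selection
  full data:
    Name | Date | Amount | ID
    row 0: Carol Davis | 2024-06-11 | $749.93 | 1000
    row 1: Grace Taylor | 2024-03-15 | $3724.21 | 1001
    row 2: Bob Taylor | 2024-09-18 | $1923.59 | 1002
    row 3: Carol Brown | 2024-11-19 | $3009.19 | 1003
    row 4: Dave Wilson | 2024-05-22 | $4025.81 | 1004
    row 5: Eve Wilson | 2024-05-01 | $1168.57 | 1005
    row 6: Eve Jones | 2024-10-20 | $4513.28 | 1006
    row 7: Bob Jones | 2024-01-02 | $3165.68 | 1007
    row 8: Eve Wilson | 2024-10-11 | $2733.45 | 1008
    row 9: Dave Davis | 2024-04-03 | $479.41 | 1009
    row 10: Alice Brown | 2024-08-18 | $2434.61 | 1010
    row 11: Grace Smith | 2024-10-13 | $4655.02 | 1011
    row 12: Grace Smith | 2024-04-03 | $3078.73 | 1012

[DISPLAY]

                                           
                                           
                                           
━━━━━━━━━━━━━━━━━━━━━━━━━━━━━━━┓           
able                           ┃           
───────────────────────────────┨           
      │Date      │Amount  │ID  ┃           
──────┼──────────┼────────┼────┃           
Davis │2024-06-11│$749.93 │1000┃           
Taylor│2024-03-15│$3724.21│1001┃           
ylor  │2024-09-18│$1923.59│1002┃           
Brown │2024-11-19│$3009.19│1003┃           
ilson │2024-05-22│$4025.81│1004┃           
lson  │2024-05-01│$1168.57│1005┃           
nes   │2024-10-20│$4513.28│1006┃           
nes   │2024-01-02│$3165.68│1007┃           
lson  │2024-10-11│$2733.45│1008┃           
avis  │2024-04-03│$479.41 │1009┃           
━━━━━━━━━━━━━━━━━━━━━━━━━━━━━━━┛           
                ┃                          
                ┃                          
                ┃                          
                ┃                          


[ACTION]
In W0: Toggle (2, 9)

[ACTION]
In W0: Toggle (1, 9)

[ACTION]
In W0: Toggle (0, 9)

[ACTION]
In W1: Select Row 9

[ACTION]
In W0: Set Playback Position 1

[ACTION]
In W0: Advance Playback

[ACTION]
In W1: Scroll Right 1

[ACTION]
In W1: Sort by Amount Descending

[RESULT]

                                           
                                           
                                           
━━━━━━━━━━━━━━━━━━━━━━━━━━━━━━━┓           
able                           ┃           
───────────────────────────────┨           
      │Date      │Amount ▼│ID  ┃           
──────┼──────────┼────────┼────┃           
Smith │2024-10-13│$4655.02│1011┃           
nes   │2024-10-20│$4513.28│1006┃           
ilson │2024-05-22│$4025.81│1004┃           
Taylor│2024-03-15│$3724.21│1001┃           
nes   │2024-01-02│$3165.68│1007┃           
Smith │2024-04-03│$3078.73│1012┃           
Brown │2024-11-19│$3009.19│1003┃           
lson  │2024-10-11│$2733.45│1008┃           
Brown │2024-08-18│$2434.61│1010┃           
ylor  │2024-09-18│$1923.59│1002┃           
━━━━━━━━━━━━━━━━━━━━━━━━━━━━━━━┛           
                ┃                          
                ┃                          
                ┃                          
                ┃                          


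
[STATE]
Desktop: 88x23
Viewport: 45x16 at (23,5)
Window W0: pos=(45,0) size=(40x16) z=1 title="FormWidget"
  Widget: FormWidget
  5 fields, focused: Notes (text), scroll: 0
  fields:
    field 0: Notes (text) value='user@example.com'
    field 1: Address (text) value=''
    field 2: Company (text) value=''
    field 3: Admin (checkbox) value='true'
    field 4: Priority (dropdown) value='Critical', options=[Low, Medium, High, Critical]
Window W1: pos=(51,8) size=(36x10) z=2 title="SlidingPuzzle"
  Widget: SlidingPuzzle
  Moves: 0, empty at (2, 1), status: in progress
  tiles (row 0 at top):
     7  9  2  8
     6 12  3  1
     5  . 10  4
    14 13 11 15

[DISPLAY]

                      ┃  Company:    [       
                      ┃  Admin:      [x]     
                      ┃  Priority:   [Critica
                      ┃     ┏━━━━━━━━━━━━━━━━
                      ┃     ┃ SlidingPuzzle  
                      ┃     ┠────────────────
                      ┃     ┃┌────┬────┬────┬
                      ┃     ┃│  7 │  9 │  2 │
                      ┃     ┃├────┼────┼────┼
                      ┃     ┃│  6 │ 12 │  3 │
                      ┗━━━━━┃├────┼────┼────┼
                            ┃│  5 │    │ 10 │
                            ┗━━━━━━━━━━━━━━━━
                                             
                                             
                                             


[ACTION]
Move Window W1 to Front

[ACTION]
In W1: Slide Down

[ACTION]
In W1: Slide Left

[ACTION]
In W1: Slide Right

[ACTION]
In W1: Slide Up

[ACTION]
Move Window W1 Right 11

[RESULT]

                      ┃  Company:    [       
                      ┃  Admin:      [x]     
                      ┃  Priority:   [Critica
                      ┃      ┏━━━━━━━━━━━━━━━
                      ┃      ┃ SlidingPuzzle 
                      ┃      ┠───────────────
                      ┃      ┃┌────┬────┬────
                      ┃      ┃│  7 │  9 │  2 
                      ┃      ┃├────┼────┼────
                      ┃      ┃│  6 │ 12 │  3 
                      ┗━━━━━━┃├────┼────┼────
                             ┃│  5 │    │ 10 
                             ┗━━━━━━━━━━━━━━━
                                             
                                             
                                             


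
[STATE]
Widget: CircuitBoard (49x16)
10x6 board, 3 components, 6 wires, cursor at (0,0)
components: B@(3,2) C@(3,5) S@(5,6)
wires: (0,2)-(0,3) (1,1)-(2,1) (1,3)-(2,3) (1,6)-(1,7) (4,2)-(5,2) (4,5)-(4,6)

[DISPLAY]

   0 1 2 3 4 5 6 7 8 9                           
0  [.]      · ─ ·                                
                                                 
1       ·       ·           · ─ ·                
        │       │                                
2       ·       ·                                
                                                 
3           B           C                        
                                                 
4           ·           · ─ ·                    
            │                                    
5           ·               S                    
Cursor: (0,0)                                    
                                                 
                                                 
                                                 


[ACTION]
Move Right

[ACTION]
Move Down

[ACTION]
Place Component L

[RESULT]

   0 1 2 3 4 5 6 7 8 9                           
0           · ─ ·                                
                                                 
1      [L]      ·           · ─ ·                
        │       │                                
2       ·       ·                                
                                                 
3           B           C                        
                                                 
4           ·           · ─ ·                    
            │                                    
5           ·               S                    
Cursor: (1,1)                                    
                                                 
                                                 
                                                 


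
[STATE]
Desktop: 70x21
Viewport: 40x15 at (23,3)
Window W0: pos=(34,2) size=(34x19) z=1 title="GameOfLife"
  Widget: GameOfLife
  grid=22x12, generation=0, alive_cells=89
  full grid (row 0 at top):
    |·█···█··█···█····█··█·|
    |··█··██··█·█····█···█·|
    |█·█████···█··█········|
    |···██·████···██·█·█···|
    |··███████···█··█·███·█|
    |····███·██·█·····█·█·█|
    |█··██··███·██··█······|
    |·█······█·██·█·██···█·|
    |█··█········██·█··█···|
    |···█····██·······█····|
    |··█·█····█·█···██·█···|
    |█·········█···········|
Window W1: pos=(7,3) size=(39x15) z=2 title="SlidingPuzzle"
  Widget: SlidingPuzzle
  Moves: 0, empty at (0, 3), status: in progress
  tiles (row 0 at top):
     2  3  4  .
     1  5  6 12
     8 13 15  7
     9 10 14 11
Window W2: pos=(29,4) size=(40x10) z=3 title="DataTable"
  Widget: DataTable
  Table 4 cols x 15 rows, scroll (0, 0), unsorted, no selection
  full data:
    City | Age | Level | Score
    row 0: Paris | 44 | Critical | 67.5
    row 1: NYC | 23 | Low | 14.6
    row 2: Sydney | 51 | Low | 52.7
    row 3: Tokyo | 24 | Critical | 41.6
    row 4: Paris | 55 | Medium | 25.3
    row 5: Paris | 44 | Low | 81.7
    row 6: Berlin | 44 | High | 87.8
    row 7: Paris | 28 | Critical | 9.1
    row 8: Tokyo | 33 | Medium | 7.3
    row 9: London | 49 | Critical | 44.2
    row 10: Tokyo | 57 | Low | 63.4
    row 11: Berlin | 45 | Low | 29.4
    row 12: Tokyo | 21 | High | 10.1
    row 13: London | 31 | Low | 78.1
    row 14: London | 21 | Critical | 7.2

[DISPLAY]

━━━━━━━━━━━━━━━━━━━━━━┓                 
      ┏━━━━━━━━━━━━━━━━━━━━━━━━━━━━━━━━━
──────┃ DataTable                       
┬────┐┠─────────────────────────────────
│    │┃City  │Age│Level   │Score        
┼────┤┃──────┼───┼────────┼─────        
│ 12 │┃Paris │44 │Critical│67.5         
┼────┤┃NYC   │23 │Low     │14.6         
│  7 │┃Sydney│51 │Low     │52.7         
┼────┤┃Tokyo │24 │Critical│41.6         
│ 11 │┗━━━━━━━━━━━━━━━━━━━━━━━━━━━━━━━━━
┴────┘                ┃·██·█··█···      
                      ┃······█····      
                      ┃█···██·█···      
━━━━━━━━━━━━━━━━━━━━━━┛···········      


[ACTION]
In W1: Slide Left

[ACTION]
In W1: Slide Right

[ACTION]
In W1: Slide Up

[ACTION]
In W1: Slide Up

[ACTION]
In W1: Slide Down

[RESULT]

━━━━━━━━━━━━━━━━━━━━━━┓                 
      ┏━━━━━━━━━━━━━━━━━━━━━━━━━━━━━━━━━
──────┃ DataTable                       
┬────┐┠─────────────────────────────────
│  4 │┃City  │Age│Level   │Score        
┼────┤┃──────┼───┼────────┼─────        
│ 12 │┃Paris │44 │Critical│67.5         
┼────┤┃NYC   │23 │Low     │14.6         
│  7 │┃Sydney│51 │Low     │52.7         
┼────┤┃Tokyo │24 │Critical│41.6         
│ 11 │┗━━━━━━━━━━━━━━━━━━━━━━━━━━━━━━━━━
┴────┘                ┃·██·█··█···      
                      ┃······█····      
                      ┃█···██·█···      
━━━━━━━━━━━━━━━━━━━━━━┛···········      


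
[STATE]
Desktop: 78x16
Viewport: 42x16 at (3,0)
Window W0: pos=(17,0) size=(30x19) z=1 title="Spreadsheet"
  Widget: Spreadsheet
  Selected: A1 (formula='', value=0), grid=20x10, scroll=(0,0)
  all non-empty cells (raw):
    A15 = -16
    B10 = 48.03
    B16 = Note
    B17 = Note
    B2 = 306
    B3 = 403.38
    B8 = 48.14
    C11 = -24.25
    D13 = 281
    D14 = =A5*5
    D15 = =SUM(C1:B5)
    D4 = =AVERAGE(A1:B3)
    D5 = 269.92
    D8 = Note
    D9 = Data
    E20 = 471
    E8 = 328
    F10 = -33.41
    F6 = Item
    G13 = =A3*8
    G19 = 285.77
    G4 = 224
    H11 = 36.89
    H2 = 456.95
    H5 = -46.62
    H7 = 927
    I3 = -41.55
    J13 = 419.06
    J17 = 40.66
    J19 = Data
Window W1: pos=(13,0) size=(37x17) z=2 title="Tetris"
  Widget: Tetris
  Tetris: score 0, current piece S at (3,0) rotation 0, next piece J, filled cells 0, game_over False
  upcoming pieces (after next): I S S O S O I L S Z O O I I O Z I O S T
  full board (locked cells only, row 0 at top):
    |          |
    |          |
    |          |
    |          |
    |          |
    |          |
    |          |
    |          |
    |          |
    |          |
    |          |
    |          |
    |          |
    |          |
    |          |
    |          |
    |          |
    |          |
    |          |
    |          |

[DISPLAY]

          ┏━━━━━━━━━━━━━━━━━━━━━━━━━━━━━━━
          ┃ Tetris                        
          ┠───────────────────────────────
          ┃          │Next:               
          ┃          │█                   
          ┃          │███                 
          ┃          │                    
          ┃          │                    
          ┃          │                    
          ┃          │Score:              
          ┃          │0                   
          ┃          │                    
          ┃          │                    
          ┃          │                    
          ┃          │                    
          ┃          │                    


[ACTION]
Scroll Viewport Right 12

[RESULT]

━━━━━━━━━━━━━━━━━━━━━━━━━━━━━━━━━━┓       
Tetris                            ┃       
──────────────────────────────────┨       
         │Next:                   ┃       
         │█                       ┃       
         │███                     ┃       
         │                        ┃       
         │                        ┃       
         │                        ┃       
         │Score:                  ┃       
         │0                       ┃       
         │                        ┃       
         │                        ┃       
         │                        ┃       
         │                        ┃       
         │                        ┃       


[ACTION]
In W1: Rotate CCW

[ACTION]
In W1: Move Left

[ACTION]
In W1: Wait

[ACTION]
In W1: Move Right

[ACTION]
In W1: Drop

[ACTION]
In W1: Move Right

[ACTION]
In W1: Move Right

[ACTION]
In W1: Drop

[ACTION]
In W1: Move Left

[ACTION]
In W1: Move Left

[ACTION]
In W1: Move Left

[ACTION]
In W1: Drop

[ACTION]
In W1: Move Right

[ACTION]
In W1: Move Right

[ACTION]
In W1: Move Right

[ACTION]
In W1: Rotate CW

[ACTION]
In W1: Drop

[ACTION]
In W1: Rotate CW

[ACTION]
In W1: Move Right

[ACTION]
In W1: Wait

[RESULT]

━━━━━━━━━━━━━━━━━━━━━━━━━━━━━━━━━━┓       
Tetris                            ┃       
──────────────────────────────────┨       
     ░░  │Next:                   ┃       
      ░  │█                       ┃       
         │███                     ┃       
         │                        ┃       
         │                        ┃       
         │                        ┃       
         │Score:                  ┃       
         │0                       ┃       
         │                        ┃       
         │                        ┃       
         │                        ┃       
         │                        ┃       
         │                        ┃       


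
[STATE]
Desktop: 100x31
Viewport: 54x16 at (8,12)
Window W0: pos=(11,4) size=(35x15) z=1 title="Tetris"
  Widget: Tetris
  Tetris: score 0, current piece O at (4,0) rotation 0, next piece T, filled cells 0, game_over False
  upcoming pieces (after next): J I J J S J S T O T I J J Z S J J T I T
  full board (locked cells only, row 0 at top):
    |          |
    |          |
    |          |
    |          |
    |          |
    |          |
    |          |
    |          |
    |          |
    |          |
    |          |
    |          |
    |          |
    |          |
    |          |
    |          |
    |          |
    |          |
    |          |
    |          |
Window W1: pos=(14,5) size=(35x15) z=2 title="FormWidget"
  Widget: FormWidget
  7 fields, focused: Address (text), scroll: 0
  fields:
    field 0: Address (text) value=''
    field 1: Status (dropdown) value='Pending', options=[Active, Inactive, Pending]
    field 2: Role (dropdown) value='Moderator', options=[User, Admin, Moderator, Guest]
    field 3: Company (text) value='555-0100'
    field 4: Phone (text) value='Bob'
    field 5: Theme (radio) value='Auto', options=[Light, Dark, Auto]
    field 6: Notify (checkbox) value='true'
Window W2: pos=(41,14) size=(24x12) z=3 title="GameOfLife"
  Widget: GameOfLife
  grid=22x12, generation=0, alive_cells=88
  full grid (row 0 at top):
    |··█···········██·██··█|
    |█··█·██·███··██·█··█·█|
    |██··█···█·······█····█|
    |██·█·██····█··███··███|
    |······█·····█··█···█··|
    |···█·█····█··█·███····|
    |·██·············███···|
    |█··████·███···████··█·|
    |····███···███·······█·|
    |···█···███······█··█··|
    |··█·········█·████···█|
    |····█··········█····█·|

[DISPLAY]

   ┃  ┃  Phone:      [Bob              ]┃             
   ┃  ┃  Theme:      ( ) Light  ( ) Dark┃             
   ┃  ┃  Notify:     [x]         ┏━━━━━━━━━━━━━━━━━━━━
   ┃  ┃                          ┃ GameOfLife         
   ┃  ┃                          ┠────────────────────
   ┃  ┃                          ┃Gen: 0              
   ┗━━┃                          ┃██··█···█·······█···
      ┗━━━━━━━━━━━━━━━━━━━━━━━━━━┃██·█·██····█··███··█
                                 ┃······█·····█··█···█
                                 ┃···█·█····█··█·███··
                                 ┃·██·············███·
                                 ┃█··████·███···████··
                                 ┃····███···███·······
                                 ┗━━━━━━━━━━━━━━━━━━━━
                                                      
                                                      


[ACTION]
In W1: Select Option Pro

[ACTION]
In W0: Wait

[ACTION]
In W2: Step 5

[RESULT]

   ┃  ┃  Phone:      [Bob              ]┃             
   ┃  ┃  Theme:      ( ) Light  ( ) Dark┃             
   ┃  ┃  Notify:     [x]         ┏━━━━━━━━━━━━━━━━━━━━
   ┃  ┃                          ┃ GameOfLife         
   ┃  ┃                          ┠────────────────────
   ┃  ┃                          ┃Gen: 5              
   ┗━━┃                          ┃··█·██·█···██····██·
      ┗━━━━━━━━━━━━━━━━━━━━━━━━━━┃·██·█···█····████···
                                 ┃·█····█·······█·█···
                                 ┃·█··█·█···█····███··
                                 ┃·█····█··█·····█·██·
                                 ┃·█··█·███·██·██···██
                                 ┃······████·██··█····
                                 ┗━━━━━━━━━━━━━━━━━━━━
                                                      
                                                      


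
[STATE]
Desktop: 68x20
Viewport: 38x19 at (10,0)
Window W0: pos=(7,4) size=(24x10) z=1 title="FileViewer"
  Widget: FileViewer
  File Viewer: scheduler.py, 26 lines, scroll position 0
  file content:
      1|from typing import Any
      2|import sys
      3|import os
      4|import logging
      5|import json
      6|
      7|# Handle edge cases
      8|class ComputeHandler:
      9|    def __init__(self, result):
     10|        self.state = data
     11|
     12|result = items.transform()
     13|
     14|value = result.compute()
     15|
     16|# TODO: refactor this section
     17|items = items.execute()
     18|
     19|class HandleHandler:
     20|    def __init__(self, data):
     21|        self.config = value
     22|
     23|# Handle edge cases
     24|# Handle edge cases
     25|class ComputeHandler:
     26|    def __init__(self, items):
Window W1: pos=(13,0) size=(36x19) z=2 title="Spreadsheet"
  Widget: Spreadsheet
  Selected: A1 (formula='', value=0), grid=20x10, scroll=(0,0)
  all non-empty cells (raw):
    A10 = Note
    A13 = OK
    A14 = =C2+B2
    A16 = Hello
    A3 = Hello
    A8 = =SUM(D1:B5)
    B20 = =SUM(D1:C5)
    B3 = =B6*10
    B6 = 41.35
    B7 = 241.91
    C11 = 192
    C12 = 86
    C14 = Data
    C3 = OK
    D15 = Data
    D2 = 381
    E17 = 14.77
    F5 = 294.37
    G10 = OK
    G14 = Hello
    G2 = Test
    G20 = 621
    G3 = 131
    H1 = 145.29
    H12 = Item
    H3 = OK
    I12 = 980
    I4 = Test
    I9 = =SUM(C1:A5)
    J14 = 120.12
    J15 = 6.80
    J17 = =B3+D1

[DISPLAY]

   ┏━━━━━━━━━━━━━━━━━━━━━━━━━━━━━━━━━━
   ┃ Spreadsheet                      
   ┠──────────────────────────────────
   ┃A1:                               
━━━┃       A       B       C       D  
ile┃----------------------------------
───┃  1      [0]       0       0      
om ┃  2        0       0       0     3
por┃  3 Hello     413.50OK            
por┃  4        0       0       0      
por┃  5        0       0       0      
por┃  6        0   41.35       0      
   ┃  7        0  241.91       0      
━━━┃  8   794.50       0       0      
   ┃  9        0       0       0      
   ┃ 10 Note           0       0      
   ┃ 11        0       0     192      
   ┃ 12        0       0      86      
   ┗━━━━━━━━━━━━━━━━━━━━━━━━━━━━━━━━━━


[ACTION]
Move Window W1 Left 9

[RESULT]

━━━━━━━━━━━━━━━━━━━━━━━━━━━━━┓        
adsheet                      ┃        
─────────────────────────────┨        
                             ┃        
  A       B       C       D  ┃        
-----------------------------┃        
    [0]       0       0      ┃        
      0       0       0     3┃        
ello     413.50OK            ┃        
      0       0       0      ┃        
      0       0       0      ┃        
      0   41.35       0      ┃        
      0  241.91       0      ┃        
 794.50       0       0      ┃        
      0       0       0      ┃        
ote           0       0      ┃        
      0       0     192      ┃        
      0       0      86      ┃        
━━━━━━━━━━━━━━━━━━━━━━━━━━━━━┛        


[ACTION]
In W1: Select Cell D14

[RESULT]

━━━━━━━━━━━━━━━━━━━━━━━━━━━━━┓        
adsheet                      ┃        
─────────────────────────────┨        
                             ┃        
  A       B       C       D  ┃        
-----------------------------┃        
      0       0       0      ┃        
      0       0       0     3┃        
ello     413.50OK            ┃        
      0       0       0      ┃        
      0       0       0      ┃        
      0   41.35       0      ┃        
      0  241.91       0      ┃        
 794.50       0       0      ┃        
      0       0       0      ┃        
ote           0       0      ┃        
      0       0     192      ┃        
      0       0      86      ┃        
━━━━━━━━━━━━━━━━━━━━━━━━━━━━━┛        


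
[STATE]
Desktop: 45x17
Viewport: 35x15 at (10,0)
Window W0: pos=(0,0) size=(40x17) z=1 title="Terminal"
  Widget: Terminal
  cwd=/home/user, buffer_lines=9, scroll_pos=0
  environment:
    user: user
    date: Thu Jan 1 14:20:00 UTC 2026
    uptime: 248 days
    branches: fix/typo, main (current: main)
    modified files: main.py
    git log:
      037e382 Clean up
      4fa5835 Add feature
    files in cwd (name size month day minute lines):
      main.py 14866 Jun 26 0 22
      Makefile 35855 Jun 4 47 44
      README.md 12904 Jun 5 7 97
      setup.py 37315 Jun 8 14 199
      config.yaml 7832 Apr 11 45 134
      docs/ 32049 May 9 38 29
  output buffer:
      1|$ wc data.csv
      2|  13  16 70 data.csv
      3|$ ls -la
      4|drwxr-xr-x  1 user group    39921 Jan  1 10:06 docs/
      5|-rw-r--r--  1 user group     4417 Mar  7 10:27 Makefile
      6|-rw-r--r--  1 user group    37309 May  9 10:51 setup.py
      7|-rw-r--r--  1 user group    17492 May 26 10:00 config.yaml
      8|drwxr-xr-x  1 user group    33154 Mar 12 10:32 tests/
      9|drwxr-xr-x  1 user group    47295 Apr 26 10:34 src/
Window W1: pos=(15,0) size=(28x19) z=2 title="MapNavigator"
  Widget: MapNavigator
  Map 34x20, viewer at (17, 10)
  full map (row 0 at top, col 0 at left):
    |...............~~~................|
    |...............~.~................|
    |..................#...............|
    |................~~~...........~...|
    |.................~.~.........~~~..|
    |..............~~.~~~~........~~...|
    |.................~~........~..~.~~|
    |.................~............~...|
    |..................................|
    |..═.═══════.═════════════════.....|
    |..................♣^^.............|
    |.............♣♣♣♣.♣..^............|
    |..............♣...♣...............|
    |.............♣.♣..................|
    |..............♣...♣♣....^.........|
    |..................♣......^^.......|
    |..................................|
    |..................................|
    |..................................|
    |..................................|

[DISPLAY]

━━━━━┏━━━━━━━━━━━━━━━━━━━━━━━━━━┓  
     ┃ MapNavigator             ┃  
─────┠──────────────────────────┨  
.csv ┃............~~~...........┃  
70 da┃.............~.~.........~┃  
     ┃..........~~.~~~~........~┃  
x  1 ┃.............~~........~..┃  
-  1 ┃.............~............┃  
-  1 ┃..........................┃  
-  1 ┃═══════.═════════════════.┃  
x  1 ┃.............@♣^^.........┃  
x  1 ┃.........♣♣♣♣.♣..^........┃  
     ┃..........♣...♣...........┃  
     ┃.........♣.♣..............┃  
     ┃..........♣...♣♣....^.....┃  


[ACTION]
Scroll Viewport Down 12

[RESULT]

─────┠──────────────────────────┨  
.csv ┃............~~~...........┃  
70 da┃.............~.~.........~┃  
     ┃..........~~.~~~~........~┃  
x  1 ┃.............~~........~..┃  
-  1 ┃.............~............┃  
-  1 ┃..........................┃  
-  1 ┃═══════.═════════════════.┃  
x  1 ┃.............@♣^^.........┃  
x  1 ┃.........♣♣♣♣.♣..^........┃  
     ┃..........♣...♣...........┃  
     ┃.........♣.♣..............┃  
     ┃..........♣...♣♣....^.....┃  
     ┃..............♣......^^...┃  
━━━━━┃..........................┃  


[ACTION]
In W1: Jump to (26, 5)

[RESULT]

─────┠──────────────────────────┨  
.csv ┃                          ┃  
70 da┃                          ┃  
     ┃..~~~................     ┃  
x  1 ┃..~.~................     ┃  
-  1 ┃.....#...............     ┃  
-  1 ┃...~~~...........~...     ┃  
-  1 ┃....~.~.........~~~..     ┃  
x  1 ┃.~~.~~~~.....@..~~...     ┃  
x  1 ┃....~~........~..~.~~     ┃  
     ┃....~............~...     ┃  
     ┃.....................     ┃  
     ┃════════════════.....     ┃  
     ┃.....♣^^.............     ┃  
━━━━━┃♣♣♣♣.♣..^............     ┃  


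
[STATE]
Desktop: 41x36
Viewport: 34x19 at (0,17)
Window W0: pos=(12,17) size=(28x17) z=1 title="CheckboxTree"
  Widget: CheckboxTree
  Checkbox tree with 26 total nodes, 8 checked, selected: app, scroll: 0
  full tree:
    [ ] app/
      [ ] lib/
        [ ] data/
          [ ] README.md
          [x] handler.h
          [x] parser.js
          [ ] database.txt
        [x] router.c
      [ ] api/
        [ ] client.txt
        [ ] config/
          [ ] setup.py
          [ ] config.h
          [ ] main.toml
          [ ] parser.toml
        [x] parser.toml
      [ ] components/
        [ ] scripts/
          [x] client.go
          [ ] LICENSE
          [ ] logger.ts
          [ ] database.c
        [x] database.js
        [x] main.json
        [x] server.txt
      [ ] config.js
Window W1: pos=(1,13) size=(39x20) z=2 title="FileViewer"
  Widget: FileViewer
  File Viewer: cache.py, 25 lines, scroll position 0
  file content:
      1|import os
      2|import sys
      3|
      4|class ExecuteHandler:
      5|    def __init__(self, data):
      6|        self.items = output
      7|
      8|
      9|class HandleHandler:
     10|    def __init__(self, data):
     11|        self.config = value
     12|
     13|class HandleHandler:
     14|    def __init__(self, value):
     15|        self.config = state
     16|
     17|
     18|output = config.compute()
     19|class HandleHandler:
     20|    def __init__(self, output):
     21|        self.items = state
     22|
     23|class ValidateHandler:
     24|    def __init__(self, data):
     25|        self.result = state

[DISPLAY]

 ┃import sys                      
 ┃                                
 ┃class ExecuteHandler:           
 ┃    def __init__(self, data):   
 ┃        self.items = output     
 ┃                                
 ┃                                
 ┃class HandleHandler:            
 ┃    def __init__(self, data):   
 ┃        self.config = value     
 ┃                                
 ┃class HandleHandler:            
 ┃    def __init__(self, value):  
 ┃        self.config = state     
 ┃                                
 ┗━━━━━━━━━━━━━━━━━━━━━━━━━━━━━━━━
            ┗━━━━━━━━━━━━━━━━━━━━━
                                  
                                  


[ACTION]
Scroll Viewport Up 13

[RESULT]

                                  
                                  
                                  
                                  
                                  
                                  
                                  
                                  
                                  
 ┏━━━━━━━━━━━━━━━━━━━━━━━━━━━━━━━━
 ┃ FileViewer                     
 ┠────────────────────────────────
 ┃import os                       
 ┃import sys                      
 ┃                                
 ┃class ExecuteHandler:           
 ┃    def __init__(self, data):   
 ┃        self.items = output     
 ┃                                


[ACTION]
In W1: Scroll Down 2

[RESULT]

                                  
                                  
                                  
                                  
                                  
                                  
                                  
                                  
                                  
 ┏━━━━━━━━━━━━━━━━━━━━━━━━━━━━━━━━
 ┃ FileViewer                     
 ┠────────────────────────────────
 ┃                                
 ┃class ExecuteHandler:           
 ┃    def __init__(self, data):   
 ┃        self.items = output     
 ┃                                
 ┃                                
 ┃class HandleHandler:            


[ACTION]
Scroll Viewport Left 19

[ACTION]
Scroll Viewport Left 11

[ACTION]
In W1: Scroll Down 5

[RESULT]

                                  
                                  
                                  
                                  
                                  
                                  
                                  
                                  
                                  
 ┏━━━━━━━━━━━━━━━━━━━━━━━━━━━━━━━━
 ┃ FileViewer                     
 ┠────────────────────────────────
 ┃                                
 ┃class HandleHandler:            
 ┃    def __init__(self, data):   
 ┃        self.config = value     
 ┃                                
 ┃class HandleHandler:            
 ┃    def __init__(self, value):  
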